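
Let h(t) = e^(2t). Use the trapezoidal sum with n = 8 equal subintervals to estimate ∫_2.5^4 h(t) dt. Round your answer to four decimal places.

1432.8306

Δt = (4 − 2.5)/8 = 0.1875.
h(2.5) ≈ 148.4132, h(2.6875) ≈ 215.9399, h(2.875) ≈ 314.1907, h(3.0625) ≈ 457.1447, h(3.25) ≈ 665.1416, h(3.4375) ≈ 967.7754, h(3.625) ≈ 1408.1048, h(3.8125) ≈ 2048.7805, h(4) ≈ 2980.9580.
T_8 = (Δt/2)·[h(t_0) + 2h(t_1) + ... + 2h(t_{7}) + h(t_8)].
Sum ≈ 1432.8306.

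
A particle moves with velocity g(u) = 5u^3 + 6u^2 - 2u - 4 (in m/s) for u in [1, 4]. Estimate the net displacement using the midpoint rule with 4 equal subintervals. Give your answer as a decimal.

Δu = (4 − 1)/4 = 0.75.
Midpoints: 1.375, 2.125, 2.875, 3.625.
g(1.375) = 9007/512, g(2.125) = 34213/512, g(2.875) = 81235/512, g(3.625) = 156553/512.
Sum = Δu · [g(1.375) + g(2.125) + g(2.875) + g(3.625)].
Sum = 411.6328125.

411.6328125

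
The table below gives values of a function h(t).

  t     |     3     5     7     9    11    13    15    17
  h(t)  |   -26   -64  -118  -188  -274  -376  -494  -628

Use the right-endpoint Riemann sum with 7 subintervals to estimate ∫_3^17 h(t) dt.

-4284

Δt = 2.
Sum = 2·[(-64) + (-118) + (-188) + (-274) + (-376) + (-494) + (-628)] = -4284.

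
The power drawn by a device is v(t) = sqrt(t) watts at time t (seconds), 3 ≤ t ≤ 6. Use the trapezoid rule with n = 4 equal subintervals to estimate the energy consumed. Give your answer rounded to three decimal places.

Δt = (6 − 3)/4 = 0.75.
v(3) ≈ 1.732, v(3.75) ≈ 1.936, v(4.5) ≈ 2.121, v(5.25) ≈ 2.291, v(6) ≈ 2.449.
T_4 = (Δt/2)·[v(t_0) + 2v(t_1) + 2v(t_2) + 2v(t_3) + v(t_4)].
Sum ≈ 6.330.

6.330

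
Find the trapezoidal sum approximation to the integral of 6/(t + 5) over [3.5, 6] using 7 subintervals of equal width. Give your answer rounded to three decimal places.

1.547

Δt = (6 − 3.5)/7 = 5/14.
f(3.5) = 12/17, f(27/7) = 21/31, f(59/14) = 28/43, f(32/7) = 42/67, f(69/14) = 84/139, f(37/7) = 7/12, f(79/14) = 84/149, f(6) = 6/11.
T_7 = (Δt/2)·[f(t_0) + 2f(t_1) + ... + 2f(t_{6}) + f(t_7)].
Sum ≈ 1.547.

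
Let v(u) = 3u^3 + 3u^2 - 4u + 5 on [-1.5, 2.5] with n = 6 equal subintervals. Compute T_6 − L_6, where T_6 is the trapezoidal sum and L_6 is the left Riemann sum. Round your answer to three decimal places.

T_6 ≈ 58.72222.
L_6 ≈ 41.05556.
T_6 − L_6 ≈ 17.667.

17.667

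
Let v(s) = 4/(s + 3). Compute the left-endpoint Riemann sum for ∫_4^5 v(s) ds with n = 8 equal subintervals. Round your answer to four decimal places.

Δs = (5 − 4)/8 = 0.125.
Left endpoints: 4, 4.125, 4.25, 4.375, 4.5, 4.625, 4.75, 4.875.
v(4) = 4/7, v(4.125) = 32/57, v(4.25) = 16/29, v(4.375) = 32/59, v(4.5) = 8/15, v(4.625) = 32/61, v(4.75) = 16/31, v(4.875) = 32/63.
Sum = Δs · [v(4) + v(4.125) + v(4.25) + ...].
Sum ≈ 0.5386.

0.5386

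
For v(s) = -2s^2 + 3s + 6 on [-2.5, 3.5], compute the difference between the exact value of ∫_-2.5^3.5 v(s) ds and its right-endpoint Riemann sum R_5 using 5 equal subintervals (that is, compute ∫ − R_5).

Exact integral: ∫_-2.5^3.5 v(s) ds = 6.
R_5 = 6.72.
Error = 6 − 6.72 = -0.72.

-0.72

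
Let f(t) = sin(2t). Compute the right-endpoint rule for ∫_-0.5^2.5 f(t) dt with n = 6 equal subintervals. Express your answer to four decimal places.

0.0881

Δt = (2.5 − (-0.5))/6 = 0.5.
Right endpoints: 0, 0.5, 1, 1.5, 2, 2.5.
f(0) ≈ 0.0000, f(0.5) ≈ 0.8415, f(1) ≈ 0.9093, f(1.5) ≈ 0.1411, f(2) ≈ -0.7568, f(2.5) ≈ -0.9589.
Sum = Δt · [f(0) + f(0.5) + f(1) + ...].
Sum ≈ 0.0881.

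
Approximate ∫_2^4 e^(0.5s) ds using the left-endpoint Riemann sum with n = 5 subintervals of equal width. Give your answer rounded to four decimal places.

Δs = (4 − 2)/5 = 0.4.
Left endpoints: 2, 2.4, 2.8, 3.2, 3.6.
f(2) ≈ 2.7183, f(2.4) ≈ 3.3201, f(2.8) ≈ 4.0552, f(3.2) ≈ 4.9530, f(3.6) ≈ 6.0496.
Sum = Δs · [f(2) + f(2.4) + f(2.8) + f(3.2) + f(3.6)].
Sum ≈ 8.4385.

8.4385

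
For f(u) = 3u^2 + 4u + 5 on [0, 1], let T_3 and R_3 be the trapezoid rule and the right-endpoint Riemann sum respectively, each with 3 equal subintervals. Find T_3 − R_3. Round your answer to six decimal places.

-1.166667

T_3 ≈ 8.05555556.
R_3 ≈ 9.22222222.
T_3 − R_3 ≈ -1.166667.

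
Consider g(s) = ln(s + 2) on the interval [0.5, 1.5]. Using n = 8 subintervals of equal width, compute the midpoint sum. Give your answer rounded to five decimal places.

Δs = (1.5 − 0.5)/8 = 0.125.
Midpoints: 0.5625, 0.6875, 0.8125, 0.9375, 1.0625, 1.1875, 1.3125, 1.4375.
g(0.5625) ≈ 0.94098, g(0.6875) ≈ 0.98861, g(0.8125) ≈ 1.03407, g(0.9375) ≈ 1.07756, g(1.0625) ≈ 1.11923, g(1.1875) ≈ 1.15924, g(1.3125) ≈ 1.19770, g(1.4375) ≈ 1.23474.
Sum = Δs · [g(0.5625) + g(0.6875) + g(0.8125) + ...].
Sum ≈ 1.09402.

1.09402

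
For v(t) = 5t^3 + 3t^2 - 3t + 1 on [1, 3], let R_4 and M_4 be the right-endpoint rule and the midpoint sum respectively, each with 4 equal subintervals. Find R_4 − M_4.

41.125

R_4 = 155.75.
M_4 = 114.625.
R_4 − M_4 = 41.125.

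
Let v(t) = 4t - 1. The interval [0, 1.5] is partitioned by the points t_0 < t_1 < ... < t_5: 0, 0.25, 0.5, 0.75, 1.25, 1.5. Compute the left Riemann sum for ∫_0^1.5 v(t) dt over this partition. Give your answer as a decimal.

Subinterval widths: 0.25, 0.25, 0.25, 0.5, 0.25.
Left endpoints: 0, 0.25, 0.5, 0.75, 1.25.
v(0) = -1, v(0.25) = 0, v(0.5) = 1, v(0.75) = 2, v(1.25) = 4.
Sum = Σ Δt_i · v(t_i).
Sum = 2.

2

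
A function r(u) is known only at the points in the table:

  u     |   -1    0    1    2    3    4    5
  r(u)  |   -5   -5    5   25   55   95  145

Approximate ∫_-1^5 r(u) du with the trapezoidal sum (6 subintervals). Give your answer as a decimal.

245

Δu = 1.
T_6 = (1/2)·[(-5) + 2·(-5) + 2·5 + 2·25 + 2·55 + 2·95 + 145] = 245.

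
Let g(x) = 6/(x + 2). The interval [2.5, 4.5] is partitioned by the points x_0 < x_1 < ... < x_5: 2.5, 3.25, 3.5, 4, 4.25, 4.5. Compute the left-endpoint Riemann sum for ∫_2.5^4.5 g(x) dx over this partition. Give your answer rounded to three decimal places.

2.321

Subinterval widths: 0.75, 0.25, 0.5, 0.25, 0.25.
Left endpoints: 2.5, 3.25, 3.5, 4, 4.25.
g(2.5) = 4/3, g(3.25) = 8/7, g(3.5) = 12/11, g(4) = 1, g(4.25) = 0.96.
Sum = Σ Δx_i · g(x_i).
Sum ≈ 2.321.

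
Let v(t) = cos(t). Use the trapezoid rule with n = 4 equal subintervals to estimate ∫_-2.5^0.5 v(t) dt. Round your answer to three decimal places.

1.027

Δt = (0.5 − (-2.5))/4 = 0.75.
v(-2.5) ≈ -0.801, v(-1.75) ≈ -0.178, v(-1) ≈ 0.540, v(-0.25) ≈ 0.969, v(0.5) ≈ 0.878.
T_4 = (Δt/2)·[v(t_0) + 2v(t_1) + 2v(t_2) + 2v(t_3) + v(t_4)].
Sum ≈ 1.027.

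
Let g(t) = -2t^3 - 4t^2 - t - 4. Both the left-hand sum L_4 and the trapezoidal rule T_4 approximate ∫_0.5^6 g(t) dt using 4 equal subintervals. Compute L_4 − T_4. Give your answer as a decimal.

398.921875

L_4 ≈ -617.482422.
T_4 ≈ -1016.404297.
L_4 − T_4 = 398.921875.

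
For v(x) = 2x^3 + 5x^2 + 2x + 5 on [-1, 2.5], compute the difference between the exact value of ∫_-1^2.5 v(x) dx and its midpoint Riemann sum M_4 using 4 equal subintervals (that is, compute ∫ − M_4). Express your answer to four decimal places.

Exact integral: ∫_-1^2.5 v(x) dx ≈ 69.489583.
M_4 ≈ 67.368164.
Error ≈ 69.489583 − 67.368164 ≈ 2.1214.

2.1214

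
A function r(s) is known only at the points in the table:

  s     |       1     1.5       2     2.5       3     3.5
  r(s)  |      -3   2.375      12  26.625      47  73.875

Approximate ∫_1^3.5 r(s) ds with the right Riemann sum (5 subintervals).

Δs = 0.5.
Sum = 0.5·[2.375 + 12 + 26.625 + 47 + 73.875] = 80.9375.

80.9375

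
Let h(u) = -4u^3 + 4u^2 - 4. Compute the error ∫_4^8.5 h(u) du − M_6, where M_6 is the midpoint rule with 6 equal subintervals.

-14.9765625

Exact integral: ∫_4^8.5 h(u) du = -4248.5625.
M_6 = -4233.5859375.
Error = -4248.5625 − (-4233.5859375) = -14.9765625.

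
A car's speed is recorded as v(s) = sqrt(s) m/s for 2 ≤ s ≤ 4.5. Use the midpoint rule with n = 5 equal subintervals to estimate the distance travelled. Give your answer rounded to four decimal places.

4.4796

Δs = (4.5 − 2)/5 = 0.5.
Midpoints: 2.25, 2.75, 3.25, 3.75, 4.25.
v(2.25) ≈ 1.5000, v(2.75) ≈ 1.6583, v(3.25) ≈ 1.8028, v(3.75) ≈ 1.9365, v(4.25) ≈ 2.0616.
Sum = Δs · [v(2.25) + v(2.75) + v(3.25) + v(3.75) + v(4.25)].
Sum ≈ 4.4796.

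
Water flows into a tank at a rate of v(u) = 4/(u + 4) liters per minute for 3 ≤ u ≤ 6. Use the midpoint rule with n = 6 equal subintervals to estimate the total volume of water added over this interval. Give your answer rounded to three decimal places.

1.426

Δu = (6 − 3)/6 = 0.5.
Midpoints: 3.25, 3.75, 4.25, 4.75, 5.25, 5.75.
v(3.25) = 16/29, v(3.75) = 16/31, v(4.25) = 16/33, v(4.75) = 16/35, v(5.25) = 16/37, v(5.75) = 16/39.
Sum = Δu · [v(3.25) + v(3.75) + v(4.25) + ...].
Sum ≈ 1.426.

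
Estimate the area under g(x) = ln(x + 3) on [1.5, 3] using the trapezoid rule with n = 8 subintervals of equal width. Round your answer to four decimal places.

2.4820

Δx = (3 − 1.5)/8 = 0.1875.
g(1.5) ≈ 1.5041, g(1.6875) ≈ 1.5449, g(1.875) ≈ 1.5841, g(2.0625) ≈ 1.6219, g(2.25) ≈ 1.6582, g(2.4375) ≈ 1.6933, g(2.625) ≈ 1.7272, g(2.8125) ≈ 1.7600, g(3) ≈ 1.7918.
T_8 = (Δx/2)·[g(x_0) + 2g(x_1) + ... + 2g(x_{7}) + g(x_8)].
Sum ≈ 2.4820.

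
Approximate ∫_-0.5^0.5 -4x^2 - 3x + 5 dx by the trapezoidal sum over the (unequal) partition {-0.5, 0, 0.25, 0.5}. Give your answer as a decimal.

4.5625

Subinterval widths: 0.5, 0.25, 0.25.
f(-0.5) = 5.5, f(0) = 5, f(0.25) = 4, f(0.5) = 2.5.
On each subinterval the trapezoid contributes (Δx_i/2)·[f(x_{i-1}) + f(x_i)].
Sum = 4.5625.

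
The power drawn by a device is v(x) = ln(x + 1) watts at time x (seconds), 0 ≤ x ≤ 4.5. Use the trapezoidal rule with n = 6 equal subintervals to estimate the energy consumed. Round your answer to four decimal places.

4.8385

Δx = (4.5 − 0)/6 = 0.75.
v(0) ≈ 0.0000, v(0.75) ≈ 0.5596, v(1.5) ≈ 0.9163, v(2.25) ≈ 1.1787, v(3) ≈ 1.3863, v(3.75) ≈ 1.5581, v(4.5) ≈ 1.7047.
T_6 = (Δx/2)·[v(x_0) + 2v(x_1) + ... + 2v(x_{5}) + v(x_6)].
Sum ≈ 4.8385.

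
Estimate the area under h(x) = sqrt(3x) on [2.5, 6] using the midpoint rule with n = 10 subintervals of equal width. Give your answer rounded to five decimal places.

12.40720

Δx = (6 − 2.5)/10 = 0.35.
Midpoints: 2.675, 3.025, 3.375, 3.725, 4.075, 4.425, 4.775, 5.125, 5.475, 5.825.
h(2.675) ≈ 2.83284, h(3.025) ≈ 3.01247, h(3.375) ≈ 3.18198, h(3.725) ≈ 3.34290, h(4.075) ≈ 3.49643, h(4.425) ≈ 3.64349, h(4.775) ≈ 3.78484, h(5.125) ≈ 3.92110, h(5.475) ≈ 4.05278, h(5.825) ≈ 4.18031.
Sum = Δx · [h(2.675) + h(3.025) + h(3.375) + ...].
Sum ≈ 12.40720.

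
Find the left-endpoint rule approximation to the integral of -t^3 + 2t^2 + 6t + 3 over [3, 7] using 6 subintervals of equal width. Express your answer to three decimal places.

Δt = (7 − 3)/6 = 2/3.
Left endpoints: 3, 11/3, 13/3, 5, 17/3, 19/3.
f(3) = 12, f(11/3) = 70/27, f(13/3) = -400/27, f(5) = -42, f(17/3) = -2180/27, f(19/3) = -3586/27.
Sum = Δt · [f(3) + f(11/3) + f(13/3) + ...].
Sum ≈ -170.519.

-170.519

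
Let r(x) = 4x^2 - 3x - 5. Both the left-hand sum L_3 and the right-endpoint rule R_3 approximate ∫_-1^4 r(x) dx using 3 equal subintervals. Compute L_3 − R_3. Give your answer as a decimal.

L_3 ≈ 10.925926.
R_3 ≈ 85.925926.
L_3 − R_3 = -75.

-75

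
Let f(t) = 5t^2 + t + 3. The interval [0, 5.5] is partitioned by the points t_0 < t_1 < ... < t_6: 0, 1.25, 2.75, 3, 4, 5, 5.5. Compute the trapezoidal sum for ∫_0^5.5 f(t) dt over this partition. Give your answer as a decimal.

315.140625

Subinterval widths: 1.25, 1.5, 0.25, 1, 1, 0.5.
f(0) = 3, f(1.25) = 12.0625, f(2.75) = 43.5625, f(3) = 51, f(4) = 87, f(5) = 133, f(5.5) = 159.75.
On each subinterval the trapezoid contributes (Δt_i/2)·[f(t_{i-1}) + f(t_i)].
Sum = 315.140625.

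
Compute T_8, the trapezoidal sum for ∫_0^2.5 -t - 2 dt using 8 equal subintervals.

-8.125

Δt = (2.5 − 0)/8 = 0.3125.
f(0) = -2, f(0.3125) = -2.3125, f(0.625) = -2.625, f(0.9375) = -2.9375, f(1.25) = -3.25, f(1.5625) = -3.5625, f(1.875) = -3.875, f(2.1875) = -4.1875, f(2.5) = -4.5.
T_8 = (Δt/2)·[f(t_0) + 2f(t_1) + ... + 2f(t_{7}) + f(t_8)].
Sum = -8.125.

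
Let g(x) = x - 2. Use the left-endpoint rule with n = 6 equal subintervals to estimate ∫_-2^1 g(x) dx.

Δx = (1 − (-2))/6 = 0.5.
Left endpoints: -2, -1.5, -1, -0.5, 0, 0.5.
g(-2) = -4, g(-1.5) = -3.5, g(-1) = -3, g(-0.5) = -2.5, g(0) = -2, g(0.5) = -1.5.
Sum = Δx · [g(-2) + g(-1.5) + g(-1) + ...].
Sum = -8.25.

-8.25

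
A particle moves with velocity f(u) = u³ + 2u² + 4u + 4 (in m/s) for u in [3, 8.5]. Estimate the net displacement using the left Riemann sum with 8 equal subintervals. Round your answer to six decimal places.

1580.151611

Δu = (8.5 − 3)/8 = 0.6875.
Left endpoints: 3, 3.6875, 4.375, 5.0625, 5.75, 6.4375, 7.125, 7.8125.
f(3) = 61, f(3.6875) = 393571/4096, f(4.375) = 73483/512, f(5.0625) = 840721/4096, f(5.75) = 283.234375, f(6.4375) = 1554071/4096, f(7.125) = 253817/512, f(7.8125) = 2597509/4096.
Sum = Δu · [f(3) + f(3.6875) + f(4.375) + ...].
Sum ≈ 1580.151611.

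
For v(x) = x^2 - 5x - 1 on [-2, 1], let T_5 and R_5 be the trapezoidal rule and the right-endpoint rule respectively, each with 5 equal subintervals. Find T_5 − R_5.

5.4

T_5 = 7.68.
R_5 = 2.28.
T_5 − R_5 = 5.4.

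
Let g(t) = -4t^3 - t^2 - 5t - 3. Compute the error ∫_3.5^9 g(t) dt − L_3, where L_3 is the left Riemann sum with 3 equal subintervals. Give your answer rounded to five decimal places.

-2369.86343

Exact integral: ∫_3.5^9 g(t) dt ≈ -6828.0208333.
L_3 ≈ -4458.1574074.
Error ≈ -6828.0208333 − (-4458.1574074) ≈ -2369.86343.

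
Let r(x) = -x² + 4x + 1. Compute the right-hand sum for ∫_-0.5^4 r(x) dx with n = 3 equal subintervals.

Δx = (4 − (-0.5))/3 = 1.5.
Right endpoints: 1, 2.5, 4.
r(1) = 4, r(2.5) = 4.75, r(4) = 1.
Sum = Δx · [r(1) + r(2.5) + r(4)].
Sum = 14.625.

14.625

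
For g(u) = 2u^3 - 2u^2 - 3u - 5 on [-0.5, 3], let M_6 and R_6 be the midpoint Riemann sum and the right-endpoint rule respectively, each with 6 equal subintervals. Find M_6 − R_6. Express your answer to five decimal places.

-9.29384

M_6 ≈ -8.7854456.
R_6 ≈ 0.5083912.
M_6 − R_6 ≈ -9.29384.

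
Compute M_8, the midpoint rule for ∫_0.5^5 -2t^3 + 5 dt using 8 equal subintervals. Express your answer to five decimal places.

Δt = (5 − 0.5)/8 = 0.5625.
Midpoints: 0.78125, 1.34375, 1.90625, 2.46875, 3.03125, 3.59375, 4.15625, 4.71875.
f(0.78125) = 66295/16384, f(1.34375) = 2413/16384, f(1.90625) = -145061/16384, f(2.46875) = -411119/16384, f(3.03125) = -830753/16384, f(3.59375) = -1438955/16384, f(4.15625) = -2270717/16384, f(4.71875) = -3361031/16384.
Sum = Δt · [f(0.78125) + f(1.34375) + f(1.90625) + ...].
Sum ≈ -288.01099.

-288.01099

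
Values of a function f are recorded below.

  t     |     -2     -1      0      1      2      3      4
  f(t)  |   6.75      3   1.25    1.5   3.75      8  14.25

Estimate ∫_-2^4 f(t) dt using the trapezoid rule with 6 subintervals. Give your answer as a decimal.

28

Δt = 1.
T_6 = (1/2)·[6.75 + 2·3 + 2·1.25 + 2·1.5 + 2·3.75 + 2·8 + 14.25] = 28.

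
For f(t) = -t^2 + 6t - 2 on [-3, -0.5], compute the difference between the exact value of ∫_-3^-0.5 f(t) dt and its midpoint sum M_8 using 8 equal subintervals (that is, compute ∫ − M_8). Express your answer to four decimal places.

Exact integral: ∫_-3^-0.5 f(t) dt ≈ -40.208333.
M_8 ≈ -40.187988.
Error ≈ -40.208333 − (-40.187988) ≈ -0.0203.

-0.0203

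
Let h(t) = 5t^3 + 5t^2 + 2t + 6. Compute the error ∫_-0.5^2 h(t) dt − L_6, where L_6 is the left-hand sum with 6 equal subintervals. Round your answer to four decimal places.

Exact integral: ∫_-0.5^2 h(t) dt ≈ 52.213542.
L_6 ≈ 39.977575.
Error ≈ 52.213542 − 39.977575 ≈ 12.2360.

12.2360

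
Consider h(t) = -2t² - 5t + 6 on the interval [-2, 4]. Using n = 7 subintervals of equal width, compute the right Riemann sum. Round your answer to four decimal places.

-66.6122

Δt = (4 − (-2))/7 = 6/7.
Right endpoints: -8/7, -2/7, 4/7, 10/7, 16/7, 22/7, 4.
h(-8/7) = 446/49, h(-2/7) = 356/49, h(4/7) = 122/49, h(10/7) = -256/49, h(16/7) = -778/49, h(22/7) = -1444/49, h(4) = -46.
Sum = Δt · [h(-8/7) + h(-2/7) + h(4/7) + ...].
Sum ≈ -66.6122.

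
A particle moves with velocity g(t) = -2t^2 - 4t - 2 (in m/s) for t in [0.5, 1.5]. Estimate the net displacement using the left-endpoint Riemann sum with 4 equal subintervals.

-7.1875

Δt = (1.5 − 0.5)/4 = 0.25.
Left endpoints: 0.5, 0.75, 1, 1.25.
g(0.5) = -4.5, g(0.75) = -6.125, g(1) = -8, g(1.25) = -10.125.
Sum = Δt · [g(0.5) + g(0.75) + g(1) + g(1.25)].
Sum = -7.1875.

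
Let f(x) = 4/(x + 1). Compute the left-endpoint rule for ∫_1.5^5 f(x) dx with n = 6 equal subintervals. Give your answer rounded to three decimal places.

3.789

Δx = (5 − 1.5)/6 = 7/12.
Left endpoints: 1.5, 25/12, 8/3, 3.25, 23/6, 53/12.
f(1.5) = 1.6, f(25/12) = 48/37, f(8/3) = 12/11, f(3.25) = 16/17, f(23/6) = 24/29, f(53/12) = 48/65.
Sum = Δx · [f(1.5) + f(25/12) + f(8/3) + ...].
Sum ≈ 3.789.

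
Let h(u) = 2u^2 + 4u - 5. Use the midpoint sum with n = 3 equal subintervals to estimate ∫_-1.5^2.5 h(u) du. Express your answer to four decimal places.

Δu = (2.5 − (-1.5))/3 = 4/3.
Midpoints: -5/6, 0.5, 11/6.
h(-5/6) = -125/18, h(0.5) = -2.5, h(11/6) = 163/18.
Sum = Δu · [h(-5/6) + h(0.5) + h(11/6)].
Sum ≈ -0.5185.

-0.5185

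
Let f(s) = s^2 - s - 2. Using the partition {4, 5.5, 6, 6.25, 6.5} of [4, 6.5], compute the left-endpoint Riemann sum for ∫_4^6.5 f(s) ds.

Subinterval widths: 1.5, 0.5, 0.25, 0.25.
Left endpoints: 4, 5.5, 6, 6.25.
f(4) = 10, f(5.5) = 22.75, f(6) = 28, f(6.25) = 30.8125.
Sum = Σ Δs_i · f(s_i).
Sum = 41.078125.

41.078125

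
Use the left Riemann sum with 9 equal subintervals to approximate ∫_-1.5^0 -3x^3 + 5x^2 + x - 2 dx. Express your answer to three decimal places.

Δx = (0 − (-1.5))/9 = 1/6.
Left endpoints: -1.5, -4/3, -7/6, -1, -5/6, -2/3, -0.5, -1/3, -1/6.
f(-1.5) = 17.875, f(-4/3) = 38/3, f(-7/6) = 605/72, f(-1) = 5, f(-5/6) = 2.375, f(-2/3) = 4/9, f(-0.5) = -0.875, f(-1/3) = -5/3, f(-1/6) = -145/72.
Sum = Δx · [f(-1.5) + f(-4/3) + f(-7/6) + ...].
Sum ≈ 7.035.

7.035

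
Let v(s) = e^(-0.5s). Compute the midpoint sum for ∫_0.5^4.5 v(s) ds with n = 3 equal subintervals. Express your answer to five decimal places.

Δs = (4.5 − 0.5)/3 = 4/3.
Midpoints: 7/6, 2.5, 23/6.
v(7/6) ≈ 0.55804, v(2.5) ≈ 0.28650, v(23/6) ≈ 0.14710.
Sum = Δs · [v(7/6) + v(2.5) + v(23/6)].
Sum ≈ 1.32218.

1.32218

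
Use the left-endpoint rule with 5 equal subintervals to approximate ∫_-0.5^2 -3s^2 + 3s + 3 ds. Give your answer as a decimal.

Δs = (2 − (-0.5))/5 = 0.5.
Left endpoints: -0.5, 0, 0.5, 1, 1.5.
f(-0.5) = 0.75, f(0) = 3, f(0.5) = 3.75, f(1) = 3, f(1.5) = 0.75.
Sum = Δs · [f(-0.5) + f(0) + f(0.5) + f(1) + f(1.5)].
Sum = 5.625.

5.625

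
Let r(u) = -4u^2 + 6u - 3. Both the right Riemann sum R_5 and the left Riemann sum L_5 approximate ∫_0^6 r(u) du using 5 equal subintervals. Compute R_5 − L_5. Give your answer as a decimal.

R_5 = -268.56.
L_5 = -138.96.
R_5 − L_5 = -129.6.

-129.6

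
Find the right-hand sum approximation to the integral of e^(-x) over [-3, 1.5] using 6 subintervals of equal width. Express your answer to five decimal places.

13.33644

Δx = (1.5 − (-3))/6 = 0.75.
Right endpoints: -2.25, -1.5, -0.75, 0, 0.75, 1.5.
f(-2.25) ≈ 9.48774, f(-1.5) ≈ 4.48169, f(-0.75) ≈ 2.11700, f(0) ≈ 1.00000, f(0.75) ≈ 0.47237, f(1.5) ≈ 0.22313.
Sum = Δx · [f(-2.25) + f(-1.5) + f(-0.75) + ...].
Sum ≈ 13.33644.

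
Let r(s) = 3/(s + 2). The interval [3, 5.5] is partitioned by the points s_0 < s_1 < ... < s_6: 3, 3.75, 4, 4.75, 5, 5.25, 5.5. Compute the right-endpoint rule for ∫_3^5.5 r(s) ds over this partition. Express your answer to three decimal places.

Subinterval widths: 0.75, 0.25, 0.75, 0.25, 0.25, 0.25.
Right endpoints: 3.75, 4, 4.75, 5, 5.25, 5.5.
r(3.75) = 12/23, r(4) = 0.5, r(4.75) = 4/9, r(5) = 3/7, r(5.25) = 12/29, r(5.5) = 0.4.
Sum = Σ Δs_i · r(s_i).
Sum ≈ 1.160.

1.160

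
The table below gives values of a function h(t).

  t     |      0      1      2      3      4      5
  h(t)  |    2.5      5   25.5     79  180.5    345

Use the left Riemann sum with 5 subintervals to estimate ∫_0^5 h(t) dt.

292.5

Δt = 1.
Sum = 1·[2.5 + 5 + 25.5 + 79 + 180.5] = 292.5.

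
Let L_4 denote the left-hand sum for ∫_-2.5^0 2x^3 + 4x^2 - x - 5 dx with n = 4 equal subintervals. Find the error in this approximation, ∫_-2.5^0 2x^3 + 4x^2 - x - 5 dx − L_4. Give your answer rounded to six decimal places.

Exact integral: ∫_-2.5^0 f(x) dx ≈ -8.07291667.
L_4 ≈ -9.81445312.
Error ≈ -8.07291667 − (-9.81445312) ≈ 1.741536.

1.741536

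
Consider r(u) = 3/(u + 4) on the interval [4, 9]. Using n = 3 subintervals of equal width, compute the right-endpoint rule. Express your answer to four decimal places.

Δu = (9 − 4)/3 = 5/3.
Right endpoints: 17/3, 22/3, 9.
r(17/3) = 9/29, r(22/3) = 9/34, r(9) = 3/13.
Sum = Δu · [r(17/3) + r(22/3) + r(9)].
Sum ≈ 1.3430.

1.3430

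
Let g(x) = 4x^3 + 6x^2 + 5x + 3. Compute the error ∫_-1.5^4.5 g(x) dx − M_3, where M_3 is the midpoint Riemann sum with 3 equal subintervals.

Exact integral: ∫_-1.5^4.5 g(x) dx = 657.
M_3 = 609.
Error = 657 − 609 = 48.

48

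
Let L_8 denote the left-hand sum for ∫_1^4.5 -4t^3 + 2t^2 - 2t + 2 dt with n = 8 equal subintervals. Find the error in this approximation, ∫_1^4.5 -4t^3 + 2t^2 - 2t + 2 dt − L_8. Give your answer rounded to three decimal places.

Exact integral: ∫_1^4.5 f(t) dt ≈ -361.22917.
L_8 ≈ -292.72168.
Error ≈ -361.22917 − (-292.72168) ≈ -68.507.

-68.507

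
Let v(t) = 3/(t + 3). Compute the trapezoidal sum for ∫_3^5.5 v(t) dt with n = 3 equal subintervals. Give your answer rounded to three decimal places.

Δt = (5.5 − 3)/3 = 5/6.
v(3) = 0.5, v(23/6) = 18/41, v(14/3) = 9/23, v(5.5) = 6/17.
T_3 = (Δt/2)·[v(t_0) + 2v(t_1) + 2v(t_2) + v(t_3)].
Sum ≈ 1.047.

1.047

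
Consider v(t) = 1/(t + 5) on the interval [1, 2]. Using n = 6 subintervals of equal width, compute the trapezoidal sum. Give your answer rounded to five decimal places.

Δt = (2 − 1)/6 = 1/6.
v(1) = 1/6, v(7/6) = 6/37, v(4/3) = 3/19, v(1.5) = 2/13, v(5/3) = 0.15, v(11/6) = 6/41, v(2) = 1/7.
T_6 = (Δt/2)·[v(t_0) + 2v(t_1) + ... + 2v(t_{5}) + v(t_6)].
Sum ≈ 0.15417.

0.15417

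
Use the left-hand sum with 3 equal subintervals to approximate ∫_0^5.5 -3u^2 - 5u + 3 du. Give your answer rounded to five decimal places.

-126.34722

Δu = (5.5 − 0)/3 = 11/6.
Left endpoints: 0, 11/6, 11/3.
f(0) = 3, f(11/6) = -16.25, f(11/3) = -167/3.
Sum = Δu · [f(0) + f(11/6) + f(11/3)].
Sum ≈ -126.34722.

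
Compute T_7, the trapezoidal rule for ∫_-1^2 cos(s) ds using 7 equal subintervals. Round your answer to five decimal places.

1.72389

Δs = (2 − (-1))/7 = 3/7.
f(-1) ≈ 0.54030, f(-4/7) ≈ 0.84113, f(-1/7) ≈ 0.98981, f(2/7) ≈ 0.95946, f(5/7) ≈ 0.75556, f(8/7) ≈ 0.41500, f(11/7) ≈ -0.00063, f(2) ≈ -0.41615.
T_7 = (Δs/2)·[f(s_0) + 2f(s_1) + ... + 2f(s_{6}) + f(s_7)].
Sum ≈ 1.72389.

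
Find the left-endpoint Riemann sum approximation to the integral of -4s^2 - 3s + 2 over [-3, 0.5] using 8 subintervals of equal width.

-21.84765625

Δs = (0.5 − (-3))/8 = 0.4375.
Left endpoints: -3, -2.5625, -2.125, -1.6875, -1.25, -0.8125, -0.375, 0.0625.
f(-3) = -25, f(-2.5625) = -16.578125, f(-2.125) = -9.6875, f(-1.6875) = -4.328125, f(-1.25) = -0.5, f(-0.8125) = 1.796875, f(-0.375) = 2.5625, f(0.0625) = 1.796875.
Sum = Δs · [f(-3) + f(-2.5625) + f(-2.125) + ...].
Sum = -21.84765625.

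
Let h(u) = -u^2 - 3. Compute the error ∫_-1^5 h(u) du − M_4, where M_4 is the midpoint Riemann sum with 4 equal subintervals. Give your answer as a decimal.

-1.125

Exact integral: ∫_-1^5 h(u) du = -60.
M_4 = -58.875.
Error = -60 − (-58.875) = -1.125.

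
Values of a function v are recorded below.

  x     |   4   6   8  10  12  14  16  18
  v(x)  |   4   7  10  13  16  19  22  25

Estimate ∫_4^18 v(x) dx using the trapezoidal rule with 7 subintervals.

203

Δx = 2.
T_7 = (2/2)·[4 + 2·7 + 2·10 + 2·13 + 2·16 + 2·19 + 2·22 + 25] = 203.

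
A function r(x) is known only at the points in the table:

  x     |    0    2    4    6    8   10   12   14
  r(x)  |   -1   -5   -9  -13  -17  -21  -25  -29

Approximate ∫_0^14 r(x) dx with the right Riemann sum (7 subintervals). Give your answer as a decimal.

Δx = 2.
Sum = 2·[(-5) + (-9) + (-13) + (-17) + (-21) + (-25) + (-29)] = -238.

-238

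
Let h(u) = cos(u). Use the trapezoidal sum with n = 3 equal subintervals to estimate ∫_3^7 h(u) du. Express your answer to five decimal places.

Δu = (7 − 3)/3 = 4/3.
h(3) ≈ -0.98999, h(13/3) ≈ -0.37004, h(17/3) ≈ 0.81590, h(7) ≈ 0.75390.
T_3 = (Δu/2)·[h(u_0) + 2h(u_1) + 2h(u_2) + h(u_3)].
Sum ≈ 0.43708.

0.43708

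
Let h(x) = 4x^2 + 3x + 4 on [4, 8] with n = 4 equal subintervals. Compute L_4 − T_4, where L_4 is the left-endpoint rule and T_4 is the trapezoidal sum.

-102

L_4 = 586.
T_4 = 688.
L_4 − T_4 = -102.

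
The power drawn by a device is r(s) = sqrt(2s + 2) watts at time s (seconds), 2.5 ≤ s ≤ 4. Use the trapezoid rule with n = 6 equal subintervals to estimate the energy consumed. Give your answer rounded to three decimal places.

4.367

Δs = (4 − 2.5)/6 = 0.25.
r(2.5) ≈ 2.646, r(2.75) ≈ 2.739, r(3) ≈ 2.828, r(3.25) ≈ 2.915, r(3.5) ≈ 3.000, r(3.75) ≈ 3.082, r(4) ≈ 3.162.
T_6 = (Δs/2)·[r(s_0) + 2r(s_1) + ... + 2r(s_{5}) + r(s_6)].
Sum ≈ 4.367.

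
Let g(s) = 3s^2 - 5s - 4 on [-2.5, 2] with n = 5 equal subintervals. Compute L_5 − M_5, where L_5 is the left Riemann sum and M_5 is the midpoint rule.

L_5 = 26.235.
M_5 = 10.33875.
L_5 − M_5 = 15.89625.

15.89625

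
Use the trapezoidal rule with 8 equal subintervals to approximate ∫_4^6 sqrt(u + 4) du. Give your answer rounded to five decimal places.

Δu = (6 − 4)/8 = 0.25.
f(4) ≈ 2.82843, f(4.25) ≈ 2.87228, f(4.5) ≈ 2.91548, f(4.75) ≈ 2.95804, f(5) ≈ 3.00000, f(5.25) ≈ 3.04138, f(5.5) ≈ 3.08221, f(5.75) ≈ 3.12250, f(6) ≈ 3.16228.
T_8 = (Δu/2)·[f(u_0) + 2f(u_1) + ... + 2f(u_{7}) + f(u_8)].
Sum ≈ 5.99681.

5.99681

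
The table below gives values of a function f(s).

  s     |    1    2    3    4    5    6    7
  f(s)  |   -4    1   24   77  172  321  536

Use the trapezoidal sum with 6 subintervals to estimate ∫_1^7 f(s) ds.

861

Δs = 1.
T_6 = (1/2)·[(-4) + 2·1 + 2·24 + 2·77 + 2·172 + 2·321 + 536] = 861.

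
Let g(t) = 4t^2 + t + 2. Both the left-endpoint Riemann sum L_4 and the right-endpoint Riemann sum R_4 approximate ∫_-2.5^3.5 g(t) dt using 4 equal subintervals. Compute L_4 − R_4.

-45

L_4 = 79.5.
R_4 = 124.5.
L_4 − R_4 = -45.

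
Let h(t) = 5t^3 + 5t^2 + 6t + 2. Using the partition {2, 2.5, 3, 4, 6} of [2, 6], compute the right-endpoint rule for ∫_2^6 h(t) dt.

3185.1875

Subinterval widths: 0.5, 0.5, 1, 2.
Right endpoints: 2.5, 3, 4, 6.
h(2.5) = 126.375, h(3) = 200, h(4) = 426, h(6) = 1298.
Sum = Σ Δt_i · h(t_i).
Sum = 3185.1875.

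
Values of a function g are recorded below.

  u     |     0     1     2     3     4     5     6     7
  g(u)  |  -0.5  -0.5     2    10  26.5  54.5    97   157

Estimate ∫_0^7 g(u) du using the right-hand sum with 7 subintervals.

Δu = 1.
Sum = 1·[(-0.5) + 2 + 10 + 26.5 + 54.5 + 97 + 157] = 346.5.

346.5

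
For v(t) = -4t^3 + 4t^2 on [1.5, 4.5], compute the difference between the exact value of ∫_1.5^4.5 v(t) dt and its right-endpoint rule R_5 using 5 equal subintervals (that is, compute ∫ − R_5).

89.46

Exact integral: ∫_1.5^4.5 v(t) dt = -288.
R_5 = -377.46.
Error = -288 − (-377.46) = 89.46.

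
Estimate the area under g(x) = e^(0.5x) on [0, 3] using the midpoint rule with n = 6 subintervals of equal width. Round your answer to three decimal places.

Δx = (3 − 0)/6 = 0.5.
Midpoints: 0.25, 0.75, 1.25, 1.75, 2.25, 2.75.
g(0.25) ≈ 1.133, g(0.75) ≈ 1.455, g(1.25) ≈ 1.868, g(1.75) ≈ 2.399, g(2.25) ≈ 3.080, g(2.75) ≈ 3.955.
Sum = Δx · [g(0.25) + g(0.75) + g(1.25) + ...].
Sum ≈ 6.945.

6.945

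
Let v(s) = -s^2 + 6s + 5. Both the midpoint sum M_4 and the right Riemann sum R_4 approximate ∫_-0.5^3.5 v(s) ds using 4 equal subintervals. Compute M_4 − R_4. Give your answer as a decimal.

M_4 = 42.
R_4 = 47.
M_4 − R_4 = -5.

-5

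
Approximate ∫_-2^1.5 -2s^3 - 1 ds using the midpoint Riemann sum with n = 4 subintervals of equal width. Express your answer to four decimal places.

Δs = (1.5 − (-2))/4 = 0.875.
Midpoints: -1.5625, -0.6875, 0.1875, 1.0625.
f(-1.5625) = 13577/2048, f(-0.6875) = -717/2048, f(0.1875) = -2075/2048, f(1.0625) = -6961/2048.
Sum = Δs · [f(-1.5625) + f(-0.6875) + f(0.1875) + f(1.0625)].
Sum ≈ 1.6338.

1.6338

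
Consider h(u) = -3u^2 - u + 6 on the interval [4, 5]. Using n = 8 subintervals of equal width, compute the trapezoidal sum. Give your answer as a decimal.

Δu = (5 − 4)/8 = 0.125.
h(4) = -46, h(4.125) = -49.171875, h(4.25) = -52.4375, h(4.375) = -55.796875, h(4.5) = -59.25, h(4.625) = -62.796875, h(4.75) = -66.4375, h(4.875) = -70.171875, h(5) = -74.
T_8 = (Δu/2)·[h(u_0) + 2h(u_1) + ... + 2h(u_{7}) + h(u_8)].
Sum = -59.5078125.

-59.5078125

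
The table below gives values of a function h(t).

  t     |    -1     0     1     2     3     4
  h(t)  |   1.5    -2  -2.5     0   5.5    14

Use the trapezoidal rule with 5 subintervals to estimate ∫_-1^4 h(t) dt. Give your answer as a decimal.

8.75

Δt = 1.
T_5 = (1/2)·[1.5 + 2·(-2) + 2·(-2.5) + 2·0 + 2·5.5 + 14] = 8.75.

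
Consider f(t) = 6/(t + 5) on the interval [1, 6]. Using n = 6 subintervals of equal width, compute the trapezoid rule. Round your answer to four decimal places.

3.6436

Δt = (6 − 1)/6 = 5/6.
f(1) = 1, f(11/6) = 36/41, f(8/3) = 18/23, f(3.5) = 12/17, f(13/3) = 9/14, f(31/6) = 36/61, f(6) = 6/11.
T_6 = (Δt/2)·[f(t_0) + 2f(t_1) + ... + 2f(t_{5}) + f(t_6)].
Sum ≈ 3.6436.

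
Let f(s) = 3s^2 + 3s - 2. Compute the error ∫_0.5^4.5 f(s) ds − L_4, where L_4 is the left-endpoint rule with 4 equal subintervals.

Exact integral: ∫_0.5^4.5 f(s) ds = 113.
L_4 = 79.
Error = 113 − 79 = 34.

34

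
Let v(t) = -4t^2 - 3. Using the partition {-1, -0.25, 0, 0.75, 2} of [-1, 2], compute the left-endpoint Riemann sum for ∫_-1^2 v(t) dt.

-14.875

Subinterval widths: 0.75, 0.25, 0.75, 1.25.
Left endpoints: -1, -0.25, 0, 0.75.
v(-1) = -7, v(-0.25) = -3.25, v(0) = -3, v(0.75) = -5.25.
Sum = Σ Δt_i · v(t_i).
Sum = -14.875.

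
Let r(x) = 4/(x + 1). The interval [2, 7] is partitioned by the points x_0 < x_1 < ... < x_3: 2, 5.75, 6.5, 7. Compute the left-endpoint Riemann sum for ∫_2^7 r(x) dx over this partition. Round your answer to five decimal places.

Subinterval widths: 3.75, 0.75, 0.5.
Left endpoints: 2, 5.75, 6.5.
r(2) = 4/3, r(5.75) = 16/27, r(6.5) = 8/15.
Sum = Σ Δx_i · r(x_i).
Sum ≈ 5.71111.

5.71111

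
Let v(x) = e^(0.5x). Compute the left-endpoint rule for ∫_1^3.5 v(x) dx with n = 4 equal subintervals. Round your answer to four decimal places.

Δx = (3.5 − 1)/4 = 0.625.
Left endpoints: 1, 1.625, 2.25, 2.875.
v(1) ≈ 1.6487, v(1.625) ≈ 2.2535, v(2.25) ≈ 3.0802, v(2.875) ≈ 4.2102.
Sum = Δx · [v(1) + v(1.625) + v(2.25) + v(2.875)].
Sum ≈ 6.9954.

6.9954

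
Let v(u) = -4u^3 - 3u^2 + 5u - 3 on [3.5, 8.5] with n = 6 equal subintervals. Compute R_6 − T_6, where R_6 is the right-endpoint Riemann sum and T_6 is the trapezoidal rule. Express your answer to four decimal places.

-1016.6667

R_6 ≈ -6566.319444.
T_6 ≈ -5549.652778.
R_6 − T_6 ≈ -1016.6667.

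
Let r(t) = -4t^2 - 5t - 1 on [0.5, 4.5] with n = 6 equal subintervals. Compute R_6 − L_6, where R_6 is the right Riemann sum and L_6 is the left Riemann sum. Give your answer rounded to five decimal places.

-66.66667

R_6 ≈ -209.8518519.
L_6 ≈ -143.1851852.
R_6 − L_6 ≈ -66.66667.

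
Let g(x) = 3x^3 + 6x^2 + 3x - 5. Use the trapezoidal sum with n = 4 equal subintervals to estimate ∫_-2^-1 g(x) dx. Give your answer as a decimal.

Δx = (-1 − (-2))/4 = 0.25.
g(-2) = -11, g(-1.75) = -7.953125, g(-1.5) = -6.125, g(-1.25) = -5.234375, g(-1) = -5.
T_4 = (Δx/2)·[g(x_0) + 2g(x_1) + 2g(x_2) + 2g(x_3) + g(x_4)].
Sum = -6.828125.

-6.828125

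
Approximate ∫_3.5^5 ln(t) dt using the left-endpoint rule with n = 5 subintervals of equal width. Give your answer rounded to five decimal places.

Δt = (5 − 3.5)/5 = 0.3.
Left endpoints: 3.5, 3.8, 4.1, 4.4, 4.7.
f(3.5) ≈ 1.25276, f(3.8) ≈ 1.33500, f(4.1) ≈ 1.41099, f(4.4) ≈ 1.48160, f(4.7) ≈ 1.54756.
Sum = Δt · [f(3.5) + f(3.8) + f(4.1) + f(4.4) + f(4.7)].
Sum ≈ 2.10838.

2.10838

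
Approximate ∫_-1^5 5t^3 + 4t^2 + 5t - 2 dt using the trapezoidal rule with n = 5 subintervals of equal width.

Δt = (5 − (-1))/5 = 1.2.
f(-1) = -8, f(0.2) = -0.8, f(1.4) = 26.56, f(2.6) = 125.92, f(3.8) = 349.12, f(5) = 748.
T_5 = (Δt/2)·[f(t_0) + 2f(t_1) + ... + 2f(t_{4}) + f(t_5)].
Sum = 1044.96.

1044.96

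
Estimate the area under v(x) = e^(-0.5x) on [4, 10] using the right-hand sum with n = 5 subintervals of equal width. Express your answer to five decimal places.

0.18771

Δx = (10 − 4)/5 = 1.2.
Right endpoints: 5.2, 6.4, 7.6, 8.8, 10.
v(5.2) ≈ 0.07427, v(6.4) ≈ 0.04076, v(7.6) ≈ 0.02237, v(8.8) ≈ 0.01228, v(10) ≈ 0.00674.
Sum = Δx · [v(5.2) + v(6.4) + v(7.6) + v(8.8) + v(10)].
Sum ≈ 0.18771.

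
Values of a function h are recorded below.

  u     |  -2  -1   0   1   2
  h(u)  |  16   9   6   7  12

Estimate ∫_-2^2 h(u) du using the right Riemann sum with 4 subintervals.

Δu = 1.
Sum = 1·[9 + 6 + 7 + 12] = 34.

34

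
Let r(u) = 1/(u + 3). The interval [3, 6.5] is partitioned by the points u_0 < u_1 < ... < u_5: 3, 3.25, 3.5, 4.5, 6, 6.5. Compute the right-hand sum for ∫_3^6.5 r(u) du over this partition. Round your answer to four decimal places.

Subinterval widths: 0.25, 0.25, 1, 1.5, 0.5.
Right endpoints: 3.25, 3.5, 4.5, 6, 6.5.
r(3.25) = 0.16, r(3.5) = 2/13, r(4.5) = 2/15, r(6) = 1/9, r(6.5) = 2/19.
Sum = Σ Δu_i · r(u_i).
Sum ≈ 0.4311.

0.4311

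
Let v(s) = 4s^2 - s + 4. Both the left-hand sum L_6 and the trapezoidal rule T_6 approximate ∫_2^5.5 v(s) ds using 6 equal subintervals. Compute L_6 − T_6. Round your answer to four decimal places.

-29.6042

L_6 ≈ 183.231481.
T_6 ≈ 212.835648.
L_6 − T_6 ≈ -29.6042.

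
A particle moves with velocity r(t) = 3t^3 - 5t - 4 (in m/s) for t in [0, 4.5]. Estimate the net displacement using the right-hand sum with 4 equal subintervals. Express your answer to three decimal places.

399.261

Δt = (4.5 − 0)/4 = 1.125.
Right endpoints: 1.125, 2.25, 3.375, 4.5.
r(1.125) = -2741/512, r(2.25) = 18.921875, r(3.375) = 48361/512, r(4.5) = 246.875.
Sum = Δt · [r(1.125) + r(2.25) + r(3.375) + r(4.5)].
Sum ≈ 399.261.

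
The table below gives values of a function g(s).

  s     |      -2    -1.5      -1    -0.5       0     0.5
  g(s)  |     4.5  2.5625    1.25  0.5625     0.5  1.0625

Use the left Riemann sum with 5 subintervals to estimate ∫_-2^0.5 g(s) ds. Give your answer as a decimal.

4.6875

Δs = 0.5.
Sum = 0.5·[4.5 + 2.5625 + 1.25 + 0.5625 + 0.5] = 4.6875.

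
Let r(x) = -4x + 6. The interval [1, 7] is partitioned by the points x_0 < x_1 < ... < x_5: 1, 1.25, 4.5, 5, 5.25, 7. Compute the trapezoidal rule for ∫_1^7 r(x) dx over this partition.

-60

Subinterval widths: 0.25, 3.25, 0.5, 0.25, 1.75.
r(1) = 2, r(1.25) = 1, r(4.5) = -12, r(5) = -14, r(5.25) = -15, r(7) = -22.
On each subinterval the trapezoid contributes (Δx_i/2)·[r(x_{i-1}) + r(x_i)].
Sum = -60.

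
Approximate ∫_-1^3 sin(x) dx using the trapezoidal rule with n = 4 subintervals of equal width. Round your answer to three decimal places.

1.401

Δx = (3 − (-1))/4 = 1.
f(-1) ≈ -0.841, f(0) ≈ 0.000, f(1) ≈ 0.841, f(2) ≈ 0.909, f(3) ≈ 0.141.
T_4 = (Δx/2)·[f(x_0) + 2f(x_1) + 2f(x_2) + 2f(x_3) + f(x_4)].
Sum ≈ 1.401.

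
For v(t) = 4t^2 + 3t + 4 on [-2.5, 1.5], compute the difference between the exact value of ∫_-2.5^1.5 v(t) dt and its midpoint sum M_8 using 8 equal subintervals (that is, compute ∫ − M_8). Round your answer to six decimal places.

Exact integral: ∫_-2.5^1.5 v(t) dt ≈ 35.33333333.
M_8 = 35.
Error ≈ 35.33333333 − 35 ≈ 0.333333.

0.333333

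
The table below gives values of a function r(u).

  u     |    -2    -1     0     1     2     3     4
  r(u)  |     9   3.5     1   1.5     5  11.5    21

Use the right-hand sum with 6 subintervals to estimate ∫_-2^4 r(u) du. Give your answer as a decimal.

Δu = 1.
Sum = 1·[3.5 + 1 + 1.5 + 5 + 11.5 + 21] = 43.5.

43.5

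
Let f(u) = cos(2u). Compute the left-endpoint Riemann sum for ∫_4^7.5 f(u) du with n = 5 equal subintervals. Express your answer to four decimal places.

0.0741

Δu = (7.5 − 4)/5 = 0.7.
Left endpoints: 4, 4.7, 5.4, 6.1, 6.8.
f(4) ≈ -0.1455, f(4.7) ≈ -0.9997, f(5.4) ≈ -0.1943, f(6.1) ≈ 0.9336, f(6.8) ≈ 0.5117.
Sum = Δu · [f(4) + f(4.7) + f(5.4) + f(6.1) + f(6.8)].
Sum ≈ 0.0741.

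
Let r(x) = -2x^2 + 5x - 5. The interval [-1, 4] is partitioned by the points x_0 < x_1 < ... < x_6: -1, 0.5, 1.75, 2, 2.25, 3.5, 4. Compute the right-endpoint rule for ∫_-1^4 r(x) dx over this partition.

-32.6875

Subinterval widths: 1.5, 1.25, 0.25, 0.25, 1.25, 0.5.
Right endpoints: 0.5, 1.75, 2, 2.25, 3.5, 4.
r(0.5) = -3, r(1.75) = -2.375, r(2) = -3, r(2.25) = -3.875, r(3.5) = -12, r(4) = -17.
Sum = Σ Δx_i · r(x_i).
Sum = -32.6875.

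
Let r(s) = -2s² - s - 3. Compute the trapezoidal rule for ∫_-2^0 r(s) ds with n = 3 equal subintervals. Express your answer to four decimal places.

-9.6296

Δs = (0 − (-2))/3 = 2/3.
r(-2) = -9, r(-4/3) = -47/9, r(-2/3) = -29/9, r(0) = -3.
T_3 = (Δs/2)·[r(s_0) + 2r(s_1) + 2r(s_2) + r(s_3)].
Sum ≈ -9.6296.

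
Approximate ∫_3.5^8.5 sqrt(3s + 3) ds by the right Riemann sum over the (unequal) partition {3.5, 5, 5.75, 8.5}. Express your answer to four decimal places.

Subinterval widths: 1.5, 0.75, 2.75.
Right endpoints: 5, 5.75, 8.5.
f(5) ≈ 4.2426, f(5.75) ≈ 4.5000, f(8.5) ≈ 5.3385.
Sum = Σ Δs_i · f(s_i).
Sum ≈ 24.4199.

24.4199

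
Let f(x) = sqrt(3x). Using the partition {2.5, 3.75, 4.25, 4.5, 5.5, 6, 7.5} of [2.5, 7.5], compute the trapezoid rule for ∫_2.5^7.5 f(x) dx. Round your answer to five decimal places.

Subinterval widths: 1.25, 0.5, 0.25, 1, 0.5, 1.5.
f(2.5) ≈ 2.73861, f(3.75) ≈ 3.35410, f(4.25) ≈ 3.57071, f(4.5) ≈ 3.67423, f(5.5) ≈ 4.06202, f(6) ≈ 4.24264, f(7.5) ≈ 4.74342.
On each subinterval the trapezoid contributes (Δx_i/2)·[f(x_{i-1}) + f(x_i)].
Sum ≈ 19.12860.

19.12860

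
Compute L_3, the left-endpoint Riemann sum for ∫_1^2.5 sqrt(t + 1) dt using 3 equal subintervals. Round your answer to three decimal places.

Δt = (2.5 − 1)/3 = 0.5.
Left endpoints: 1, 1.5, 2.
f(1) ≈ 1.414, f(1.5) ≈ 1.581, f(2) ≈ 1.732.
Sum = Δt · [f(1) + f(1.5) + f(2)].
Sum ≈ 2.364.

2.364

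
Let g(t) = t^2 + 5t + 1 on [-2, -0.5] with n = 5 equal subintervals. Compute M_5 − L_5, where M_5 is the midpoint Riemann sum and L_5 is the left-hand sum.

0.52875

M_5 = -5.26125.
L_5 = -5.79.
M_5 − L_5 = 0.52875.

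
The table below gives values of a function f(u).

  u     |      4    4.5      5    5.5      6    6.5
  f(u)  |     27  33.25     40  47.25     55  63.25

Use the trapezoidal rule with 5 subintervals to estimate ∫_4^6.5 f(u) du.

Δu = 0.5.
T_5 = (0.5/2)·[27 + 2·33.25 + 2·40 + 2·47.25 + 2·55 + 63.25] = 110.3125.

110.3125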